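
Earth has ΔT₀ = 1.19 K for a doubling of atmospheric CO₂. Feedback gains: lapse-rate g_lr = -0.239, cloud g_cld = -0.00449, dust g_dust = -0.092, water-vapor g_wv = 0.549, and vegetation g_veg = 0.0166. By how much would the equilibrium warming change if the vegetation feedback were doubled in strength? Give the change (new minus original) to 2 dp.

0.03 K

Original: g = 0.23011, ΔT = 1.19/(1−0.23011) = 1.5457 K.
With doubled vegetation: g' = 0.24671, ΔT' = 1.19/(1−0.24671) = 1.5797 K.
Change = 1.5797 − 1.5457 = 0.03 K.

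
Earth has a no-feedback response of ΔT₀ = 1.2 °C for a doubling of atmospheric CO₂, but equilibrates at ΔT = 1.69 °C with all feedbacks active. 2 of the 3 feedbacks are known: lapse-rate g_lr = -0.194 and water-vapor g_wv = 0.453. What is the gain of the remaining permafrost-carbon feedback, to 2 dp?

Amplification A = ΔT/ΔT₀ = 1.69/1.2 = 1.408.
Total gain g = 1 − 1/A = 1 − 1/1.408 = 0.2898.
Known gains sum to -0.194 + 0.453 = 0.259.
g_pf = 0.2898 − 0.259 = 0.03.

0.03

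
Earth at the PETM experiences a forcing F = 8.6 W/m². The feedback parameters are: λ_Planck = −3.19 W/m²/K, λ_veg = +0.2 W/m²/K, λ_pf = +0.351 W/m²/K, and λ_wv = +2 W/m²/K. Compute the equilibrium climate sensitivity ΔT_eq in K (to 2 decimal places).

13.46 K

Net feedback parameter λ = (−3.19) + (+0.2) + (+0.351) + (+2) = -0.639 W/m²/K.
ΔT = −F/λ = −8.6/(-0.639) = 13.46 K.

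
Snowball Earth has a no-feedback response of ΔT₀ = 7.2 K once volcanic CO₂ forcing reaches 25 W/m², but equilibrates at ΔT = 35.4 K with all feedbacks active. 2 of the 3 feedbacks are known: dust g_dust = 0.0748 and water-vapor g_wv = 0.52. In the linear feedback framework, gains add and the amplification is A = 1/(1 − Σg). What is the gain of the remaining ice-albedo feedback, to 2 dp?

0.20

Amplification A = ΔT/ΔT₀ = 35.4/7.2 = 4.917.
Total gain g = 1 − 1/A = 1 − 1/4.917 = 0.7966.
Known gains sum to 0.0748 + 0.52 = 0.5948.
g_ice = 0.7966 − 0.5948 = 0.20.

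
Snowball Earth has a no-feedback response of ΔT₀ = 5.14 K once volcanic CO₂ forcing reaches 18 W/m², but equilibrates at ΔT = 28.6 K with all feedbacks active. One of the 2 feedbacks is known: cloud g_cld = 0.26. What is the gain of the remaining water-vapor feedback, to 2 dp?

0.56

Amplification A = ΔT/ΔT₀ = 28.6/5.14 = 5.564.
Total gain g = 1 − 1/A = 1 − 1/5.564 = 0.8203.
The known gain is 0.26.
g_wv = 0.8203 − 0.26 = 0.56.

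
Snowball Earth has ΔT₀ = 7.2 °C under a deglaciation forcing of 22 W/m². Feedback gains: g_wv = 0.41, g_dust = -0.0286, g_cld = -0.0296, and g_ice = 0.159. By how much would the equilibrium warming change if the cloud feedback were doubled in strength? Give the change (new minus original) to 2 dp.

Original: g = 0.5108, ΔT = 7.2/(1−0.5108) = 14.7179 °C.
With doubled cloud: g' = 0.4812, ΔT' = 7.2/(1−0.4812) = 13.8782 °C.
Change = 13.8782 − 14.7179 = -0.84 °C.

-0.84 °C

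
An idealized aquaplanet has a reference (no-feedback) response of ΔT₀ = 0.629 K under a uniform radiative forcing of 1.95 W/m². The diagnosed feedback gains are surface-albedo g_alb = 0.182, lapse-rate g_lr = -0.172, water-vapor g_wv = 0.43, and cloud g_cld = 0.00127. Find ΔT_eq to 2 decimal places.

Total gain g = 0.182 − 0.172 + 0.43 + 0.00127 = 0.44127.
Amplification A = 1/(1 − 0.44127) = 1.79.
ΔT = 0.629 × 1.79 = 1.13 K.

1.13 K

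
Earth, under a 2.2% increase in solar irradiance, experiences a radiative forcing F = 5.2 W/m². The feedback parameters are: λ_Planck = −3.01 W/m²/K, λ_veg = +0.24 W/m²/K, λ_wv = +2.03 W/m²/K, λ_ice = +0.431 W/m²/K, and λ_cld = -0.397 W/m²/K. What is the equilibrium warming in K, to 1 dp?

Net feedback parameter λ = (−3.01) + (+0.24) + (+2.03) + (+0.431) + (-0.397) = -0.706 W/m²/K.
ΔT = −F/λ = −5.2/(-0.706) = 7.4 K.

7.4 K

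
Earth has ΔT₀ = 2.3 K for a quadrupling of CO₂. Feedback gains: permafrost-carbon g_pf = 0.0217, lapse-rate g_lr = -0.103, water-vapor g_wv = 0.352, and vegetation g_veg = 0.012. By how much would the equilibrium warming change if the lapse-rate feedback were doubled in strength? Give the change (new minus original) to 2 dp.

-0.40 K

Original: g = 0.2827, ΔT = 2.3/(1−0.2827) = 3.2065 K.
With doubled lapse-rate: g' = 0.1797, ΔT' = 2.3/(1−0.1797) = 2.8039 K.
Change = 2.8039 − 3.2065 = -0.40 K.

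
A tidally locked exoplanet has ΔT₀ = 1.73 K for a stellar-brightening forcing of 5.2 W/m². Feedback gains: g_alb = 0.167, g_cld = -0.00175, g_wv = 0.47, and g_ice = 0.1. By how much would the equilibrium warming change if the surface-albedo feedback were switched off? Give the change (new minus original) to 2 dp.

-2.53 K

Original: g = 0.73525, ΔT = 1.73/(1−0.73525) = 6.5345 K.
Without surface-albedo: g' = 0.56825, ΔT' = 1.73/(1−0.56825) = 4.0069 K.
Change = 4.0069 − 6.5345 = -2.53 K.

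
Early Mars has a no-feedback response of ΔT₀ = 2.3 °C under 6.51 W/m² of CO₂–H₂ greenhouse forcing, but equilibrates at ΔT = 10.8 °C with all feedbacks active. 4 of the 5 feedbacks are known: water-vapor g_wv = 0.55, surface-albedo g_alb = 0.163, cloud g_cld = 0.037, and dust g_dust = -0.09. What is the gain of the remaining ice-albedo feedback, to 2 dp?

0.13

Amplification A = ΔT/ΔT₀ = 10.8/2.3 = 4.696.
Total gain g = 1 − 1/A = 1 − 1/4.696 = 0.7871.
Known gains sum to 0.55 + 0.163 + 0.037 − 0.09 = 0.66.
g_ice = 0.7871 − 0.66 = 0.13.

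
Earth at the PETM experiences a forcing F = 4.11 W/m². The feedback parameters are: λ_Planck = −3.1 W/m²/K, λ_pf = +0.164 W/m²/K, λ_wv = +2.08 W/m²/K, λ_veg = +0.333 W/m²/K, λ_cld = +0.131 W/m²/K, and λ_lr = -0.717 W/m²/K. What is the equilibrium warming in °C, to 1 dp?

Net feedback parameter λ = (−3.1) + (+0.164) + (+2.08) + (+0.333) + (+0.131) + (-0.717) = -1.109 W/m²/K.
ΔT = −F/λ = −4.11/(-1.109) = 3.7 °C.

3.7 °C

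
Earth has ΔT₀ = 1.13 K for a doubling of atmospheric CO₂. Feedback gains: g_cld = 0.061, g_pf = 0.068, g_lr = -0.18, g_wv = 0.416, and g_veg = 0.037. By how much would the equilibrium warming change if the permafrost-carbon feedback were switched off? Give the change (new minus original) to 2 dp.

Original: g = 0.402, ΔT = 1.13/(1−0.402) = 1.8896 K.
Without permafrost-carbon: g' = 0.334, ΔT' = 1.13/(1−0.334) = 1.6967 K.
Change = 1.6967 − 1.8896 = -0.19 K.

-0.19 K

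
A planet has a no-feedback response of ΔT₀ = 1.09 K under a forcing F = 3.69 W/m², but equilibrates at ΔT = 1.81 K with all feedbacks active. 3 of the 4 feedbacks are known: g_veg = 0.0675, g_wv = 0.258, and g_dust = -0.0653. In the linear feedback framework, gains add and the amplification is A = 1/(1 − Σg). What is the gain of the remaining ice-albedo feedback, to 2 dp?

0.14

Amplification A = ΔT/ΔT₀ = 1.81/1.09 = 1.661.
Total gain g = 1 − 1/A = 1 − 1/1.661 = 0.398.
Known gains sum to 0.0675 + 0.258 − 0.0653 = 0.2602.
g_ice = 0.398 − 0.2602 = 0.14.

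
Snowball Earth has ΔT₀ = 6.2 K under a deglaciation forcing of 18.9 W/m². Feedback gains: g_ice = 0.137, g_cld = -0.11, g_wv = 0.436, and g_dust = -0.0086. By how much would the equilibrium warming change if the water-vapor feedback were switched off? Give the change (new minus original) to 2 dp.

Original: g = 0.4544, ΔT = 6.2/(1−0.4544) = 11.3636 K.
Without water-vapor: g' = 0.0184, ΔT' = 6.2/(1−0.0184) = 6.3162 K.
Change = 6.3162 − 11.3636 = -5.05 K.

-5.05 K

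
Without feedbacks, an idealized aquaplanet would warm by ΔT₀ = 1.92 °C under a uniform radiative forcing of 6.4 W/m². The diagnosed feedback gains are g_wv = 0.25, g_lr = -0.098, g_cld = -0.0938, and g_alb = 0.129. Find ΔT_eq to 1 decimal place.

2.4 °C

Total gain g = 0.25 − 0.098 − 0.0938 + 0.129 = 0.1872.
Amplification A = 1/(1 − 0.1872) = 1.23.
ΔT = 1.92 × 1.23 = 2.4 °C.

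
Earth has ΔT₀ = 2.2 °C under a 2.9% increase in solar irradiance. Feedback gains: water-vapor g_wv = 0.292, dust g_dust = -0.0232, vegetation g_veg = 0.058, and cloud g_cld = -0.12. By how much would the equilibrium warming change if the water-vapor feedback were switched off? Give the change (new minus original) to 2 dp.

Original: g = 0.2068, ΔT = 2.2/(1−0.2068) = 2.7736 °C.
Without water-vapor: g' = -0.0852, ΔT' = 2.2/(1+0.0852) = 2.0273 °C.
Change = 2.0273 − 2.7736 = -0.75 °C.

-0.75 °C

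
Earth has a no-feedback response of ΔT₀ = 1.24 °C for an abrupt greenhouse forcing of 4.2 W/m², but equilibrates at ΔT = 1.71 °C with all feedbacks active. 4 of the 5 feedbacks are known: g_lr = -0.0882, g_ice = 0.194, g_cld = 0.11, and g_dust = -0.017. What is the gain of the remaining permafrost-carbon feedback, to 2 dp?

Amplification A = ΔT/ΔT₀ = 1.71/1.24 = 1.379.
Total gain g = 1 − 1/A = 1 − 1/1.379 = 0.2748.
Known gains sum to -0.0882 + 0.194 + 0.11 − 0.017 = 0.1988.
g_pf = 0.2748 − 0.1988 = 0.08.

0.08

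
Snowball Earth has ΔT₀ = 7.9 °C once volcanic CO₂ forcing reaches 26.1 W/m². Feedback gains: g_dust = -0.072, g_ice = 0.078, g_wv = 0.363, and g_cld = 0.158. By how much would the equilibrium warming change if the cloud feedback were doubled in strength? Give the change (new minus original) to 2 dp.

8.38 °C

Original: g = 0.527, ΔT = 7.9/(1−0.527) = 16.7019 °C.
With doubled cloud: g' = 0.685, ΔT' = 7.9/(1−0.685) = 25.0794 °C.
Change = 25.0794 − 16.7019 = 8.38 °C.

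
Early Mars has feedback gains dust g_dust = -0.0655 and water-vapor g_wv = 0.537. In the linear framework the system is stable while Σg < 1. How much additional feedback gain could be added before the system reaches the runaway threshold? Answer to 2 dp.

Current total gain = -0.0655 + 0.537 = 0.4715.
Margin to runaway = 1 − 0.4715 = 0.53.

0.53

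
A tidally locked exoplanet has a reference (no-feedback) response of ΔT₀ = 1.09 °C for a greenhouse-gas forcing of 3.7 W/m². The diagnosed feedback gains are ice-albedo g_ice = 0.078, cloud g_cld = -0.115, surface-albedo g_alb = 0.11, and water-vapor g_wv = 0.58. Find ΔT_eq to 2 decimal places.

Total gain g = 0.078 − 0.115 + 0.11 + 0.58 = 0.653.
Amplification A = 1/(1 − 0.653) = 2.882.
ΔT = 1.09 × 2.882 = 3.14 °C.

3.14 °C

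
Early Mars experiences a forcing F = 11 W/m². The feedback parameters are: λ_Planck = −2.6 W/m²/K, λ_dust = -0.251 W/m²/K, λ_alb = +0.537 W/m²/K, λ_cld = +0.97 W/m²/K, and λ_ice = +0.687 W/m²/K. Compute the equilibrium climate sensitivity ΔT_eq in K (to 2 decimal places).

Net feedback parameter λ = (−2.6) + (-0.251) + (+0.537) + (+0.97) + (+0.687) = -0.657 W/m²/K.
ΔT = −F/λ = −11/(-0.657) = 16.74 K.

16.74 K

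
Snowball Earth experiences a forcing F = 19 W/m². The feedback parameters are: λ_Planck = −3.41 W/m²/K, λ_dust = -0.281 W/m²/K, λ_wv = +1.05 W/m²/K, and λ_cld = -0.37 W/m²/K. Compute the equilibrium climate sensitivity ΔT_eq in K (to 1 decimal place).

6.3 K

Net feedback parameter λ = (−3.41) + (-0.281) + (+1.05) + (-0.37) = -3.011 W/m²/K.
ΔT = −F/λ = −19/(-3.011) = 6.3 K.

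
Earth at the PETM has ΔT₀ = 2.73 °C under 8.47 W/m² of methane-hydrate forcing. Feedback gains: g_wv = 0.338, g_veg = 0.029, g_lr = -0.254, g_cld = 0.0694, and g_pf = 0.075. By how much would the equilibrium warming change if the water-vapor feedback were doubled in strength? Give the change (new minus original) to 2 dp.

3.07 °C

Original: g = 0.2574, ΔT = 2.73/(1−0.2574) = 3.6763 °C.
With doubled water-vapor: g' = 0.5954, ΔT' = 2.73/(1−0.5954) = 6.7474 °C.
Change = 6.7474 − 3.6763 = 3.07 °C.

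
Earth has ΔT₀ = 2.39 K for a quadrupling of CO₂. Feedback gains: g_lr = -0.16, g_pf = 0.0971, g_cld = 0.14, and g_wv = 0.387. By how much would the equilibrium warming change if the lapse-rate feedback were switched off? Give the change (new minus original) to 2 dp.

1.90 K

Original: g = 0.4641, ΔT = 2.39/(1−0.4641) = 4.4598 K.
Without lapse-rate: g' = 0.6241, ΔT' = 2.39/(1−0.6241) = 6.3581 K.
Change = 6.3581 − 4.4598 = 1.90 K.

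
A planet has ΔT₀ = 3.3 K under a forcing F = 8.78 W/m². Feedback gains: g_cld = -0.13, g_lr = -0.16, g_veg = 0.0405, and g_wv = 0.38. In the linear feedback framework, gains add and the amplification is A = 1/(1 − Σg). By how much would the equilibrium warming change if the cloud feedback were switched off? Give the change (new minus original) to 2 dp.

Original: g = 0.1305, ΔT = 3.3/(1−0.1305) = 3.7953 K.
Without cloud: g' = 0.2605, ΔT' = 3.3/(1−0.2605) = 4.4625 K.
Change = 4.4625 − 3.7953 = 0.67 K.

0.67 K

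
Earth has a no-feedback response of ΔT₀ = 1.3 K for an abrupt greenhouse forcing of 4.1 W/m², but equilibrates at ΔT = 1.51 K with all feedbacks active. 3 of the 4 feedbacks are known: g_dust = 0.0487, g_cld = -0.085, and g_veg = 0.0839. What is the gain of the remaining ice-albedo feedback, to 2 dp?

0.09

Amplification A = ΔT/ΔT₀ = 1.51/1.3 = 1.162.
Total gain g = 1 − 1/A = 1 − 1/1.162 = 0.1394.
Known gains sum to 0.0487 − 0.085 + 0.0839 = 0.0476.
g_ice = 0.1394 − 0.0476 = 0.09.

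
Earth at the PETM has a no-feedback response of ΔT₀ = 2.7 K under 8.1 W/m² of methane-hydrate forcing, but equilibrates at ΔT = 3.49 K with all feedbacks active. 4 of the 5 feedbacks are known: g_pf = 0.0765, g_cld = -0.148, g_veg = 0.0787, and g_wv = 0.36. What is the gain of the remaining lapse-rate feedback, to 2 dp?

Amplification A = ΔT/ΔT₀ = 3.49/2.7 = 1.293.
Total gain g = 1 − 1/A = 1 − 1/1.293 = 0.2266.
Known gains sum to 0.0765 − 0.148 + 0.0787 + 0.36 = 0.3672.
g_lr = 0.2266 − 0.3672 = -0.14.

-0.14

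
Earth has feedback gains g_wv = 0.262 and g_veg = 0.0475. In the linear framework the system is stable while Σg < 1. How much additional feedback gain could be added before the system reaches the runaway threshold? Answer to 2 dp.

0.69

Current total gain = 0.262 + 0.0475 = 0.3095.
Margin to runaway = 1 − 0.3095 = 0.69.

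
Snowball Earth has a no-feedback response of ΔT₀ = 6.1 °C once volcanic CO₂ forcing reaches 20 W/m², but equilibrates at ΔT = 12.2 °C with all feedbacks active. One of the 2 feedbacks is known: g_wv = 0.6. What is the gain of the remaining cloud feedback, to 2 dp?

Amplification A = ΔT/ΔT₀ = 12.2/6.1 = 2.
Total gain g = 1 − 1/A = 1 − 1/2 = 0.5.
The known gain is 0.6.
g_cld = 0.5 − 0.6 = -0.10.

-0.10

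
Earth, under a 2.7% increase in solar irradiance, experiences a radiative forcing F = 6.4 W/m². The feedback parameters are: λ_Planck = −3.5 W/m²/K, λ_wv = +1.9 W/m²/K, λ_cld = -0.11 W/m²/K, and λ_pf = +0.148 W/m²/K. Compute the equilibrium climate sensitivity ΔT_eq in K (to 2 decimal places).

4.10 K

Net feedback parameter λ = (−3.5) + (+1.9) + (-0.11) + (+0.148) = -1.562 W/m²/K.
ΔT = −F/λ = −6.4/(-1.562) = 4.10 K.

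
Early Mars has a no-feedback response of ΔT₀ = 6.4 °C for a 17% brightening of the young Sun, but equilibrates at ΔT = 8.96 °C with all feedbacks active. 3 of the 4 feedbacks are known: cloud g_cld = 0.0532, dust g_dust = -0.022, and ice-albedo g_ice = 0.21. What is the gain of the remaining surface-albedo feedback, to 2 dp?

0.04

Amplification A = ΔT/ΔT₀ = 8.96/6.4 = 1.4.
Total gain g = 1 − 1/A = 1 − 1/1.4 = 0.2857.
Known gains sum to 0.0532 − 0.022 + 0.21 = 0.2412.
g_alb = 0.2857 − 0.2412 = 0.04.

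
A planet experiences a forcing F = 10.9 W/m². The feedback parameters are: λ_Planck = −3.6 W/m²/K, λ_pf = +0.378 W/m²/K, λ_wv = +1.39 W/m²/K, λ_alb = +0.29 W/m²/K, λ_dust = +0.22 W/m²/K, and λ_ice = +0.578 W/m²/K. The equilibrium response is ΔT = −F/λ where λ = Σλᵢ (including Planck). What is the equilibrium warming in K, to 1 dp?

Net feedback parameter λ = (−3.6) + (+0.378) + (+1.39) + (+0.29) + (+0.22) + (+0.578) = -0.744 W/m²/K.
ΔT = −F/λ = −10.9/(-0.744) = 14.7 K.

14.7 K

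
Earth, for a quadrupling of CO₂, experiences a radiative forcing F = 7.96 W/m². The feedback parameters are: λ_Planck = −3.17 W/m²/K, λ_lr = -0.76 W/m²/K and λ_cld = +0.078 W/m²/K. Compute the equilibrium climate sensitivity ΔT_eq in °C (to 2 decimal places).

2.07 °C

Net feedback parameter λ = (−3.17) + (-0.76) + (+0.078) = -3.852 W/m²/K.
ΔT = −F/λ = −7.96/(-3.852) = 2.07 °C.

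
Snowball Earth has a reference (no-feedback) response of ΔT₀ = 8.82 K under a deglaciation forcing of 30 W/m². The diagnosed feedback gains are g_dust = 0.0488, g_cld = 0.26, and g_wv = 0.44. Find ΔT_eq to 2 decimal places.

Total gain g = 0.0488 + 0.26 + 0.44 = 0.7488.
Amplification A = 1/(1 − 0.7488) = 3.981.
ΔT = 8.82 × 3.981 = 35.11 K.

35.11 K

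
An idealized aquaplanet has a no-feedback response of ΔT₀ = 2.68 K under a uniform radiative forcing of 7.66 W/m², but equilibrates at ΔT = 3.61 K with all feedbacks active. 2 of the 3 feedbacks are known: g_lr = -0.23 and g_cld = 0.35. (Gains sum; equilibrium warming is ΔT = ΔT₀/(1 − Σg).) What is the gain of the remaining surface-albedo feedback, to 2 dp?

Amplification A = ΔT/ΔT₀ = 3.61/2.68 = 1.347.
Total gain g = 1 − 1/A = 1 − 1/1.347 = 0.2576.
Known gains sum to -0.23 + 0.35 = 0.12.
g_alb = 0.2576 − 0.12 = 0.14.

0.14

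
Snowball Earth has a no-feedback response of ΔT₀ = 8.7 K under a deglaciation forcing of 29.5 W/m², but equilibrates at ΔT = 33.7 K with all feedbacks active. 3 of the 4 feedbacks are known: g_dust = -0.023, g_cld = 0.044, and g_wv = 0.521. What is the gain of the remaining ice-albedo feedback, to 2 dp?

Amplification A = ΔT/ΔT₀ = 33.7/8.7 = 3.874.
Total gain g = 1 − 1/A = 1 − 1/3.874 = 0.7419.
Known gains sum to -0.023 + 0.044 + 0.521 = 0.542.
g_ice = 0.7419 − 0.542 = 0.20.

0.20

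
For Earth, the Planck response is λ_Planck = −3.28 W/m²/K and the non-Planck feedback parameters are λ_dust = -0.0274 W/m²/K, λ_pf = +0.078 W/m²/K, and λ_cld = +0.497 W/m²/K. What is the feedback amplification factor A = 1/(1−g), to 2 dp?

Convert to gains: g_dust = -0.0274/3.28 = -0.008354; g_pf = 0.078/3.28 = 0.02378; g_cld = 0.497/3.28 = 0.1515.
Total gain g = 0.166926.
A = 1/(1 − 0.166926) = 1.20.

1.20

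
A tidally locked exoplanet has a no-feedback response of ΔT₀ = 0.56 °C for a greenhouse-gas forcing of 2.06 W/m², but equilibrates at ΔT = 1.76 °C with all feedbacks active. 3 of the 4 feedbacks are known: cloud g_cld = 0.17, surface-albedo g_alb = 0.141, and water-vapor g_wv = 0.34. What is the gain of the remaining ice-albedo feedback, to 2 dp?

Amplification A = ΔT/ΔT₀ = 1.76/0.56 = 3.143.
Total gain g = 1 − 1/A = 1 − 1/3.143 = 0.6818.
Known gains sum to 0.17 + 0.141 + 0.34 = 0.651.
g_ice = 0.6818 − 0.651 = 0.03.

0.03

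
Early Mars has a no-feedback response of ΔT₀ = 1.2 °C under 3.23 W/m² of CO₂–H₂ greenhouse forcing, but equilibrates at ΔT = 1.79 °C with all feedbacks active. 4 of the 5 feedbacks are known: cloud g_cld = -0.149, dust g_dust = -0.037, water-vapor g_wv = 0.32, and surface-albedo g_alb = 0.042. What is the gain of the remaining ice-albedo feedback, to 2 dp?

Amplification A = ΔT/ΔT₀ = 1.79/1.2 = 1.492.
Total gain g = 1 − 1/A = 1 − 1/1.492 = 0.3298.
Known gains sum to -0.149 − 0.037 + 0.32 + 0.042 = 0.176.
g_ice = 0.3298 − 0.176 = 0.15.

0.15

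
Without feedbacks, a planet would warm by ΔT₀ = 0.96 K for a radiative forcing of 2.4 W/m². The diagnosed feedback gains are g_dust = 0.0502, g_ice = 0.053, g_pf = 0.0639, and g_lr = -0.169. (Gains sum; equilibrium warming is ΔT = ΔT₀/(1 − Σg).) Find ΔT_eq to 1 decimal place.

Total gain g = 0.0502 + 0.053 + 0.0639 − 0.169 = -0.0019.
Amplification A = 1/(1 + 0.0019) = 0.9981.
ΔT = 0.96 × 0.9981 = 1.0 K.

1.0 K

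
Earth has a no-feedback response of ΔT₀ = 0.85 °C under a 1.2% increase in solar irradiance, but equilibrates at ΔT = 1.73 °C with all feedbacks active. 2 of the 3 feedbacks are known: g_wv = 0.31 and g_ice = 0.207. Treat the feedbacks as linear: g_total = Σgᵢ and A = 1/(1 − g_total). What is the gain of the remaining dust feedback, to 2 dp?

Amplification A = ΔT/ΔT₀ = 1.73/0.85 = 2.035.
Total gain g = 1 − 1/A = 1 − 1/2.035 = 0.5086.
Known gains sum to 0.31 + 0.207 = 0.517.
g_dust = 0.5086 − 0.517 = -0.01.

-0.01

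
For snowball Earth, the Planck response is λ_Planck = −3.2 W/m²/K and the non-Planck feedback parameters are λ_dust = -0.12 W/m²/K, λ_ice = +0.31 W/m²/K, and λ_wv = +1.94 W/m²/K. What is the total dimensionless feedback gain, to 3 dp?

0.666

Convert to gains: g_dust = -0.12/3.2 = -0.0375; g_ice = 0.31/3.2 = 0.09687; g_wv = 1.94/3.2 = 0.6062.
Total gain g = 0.66557.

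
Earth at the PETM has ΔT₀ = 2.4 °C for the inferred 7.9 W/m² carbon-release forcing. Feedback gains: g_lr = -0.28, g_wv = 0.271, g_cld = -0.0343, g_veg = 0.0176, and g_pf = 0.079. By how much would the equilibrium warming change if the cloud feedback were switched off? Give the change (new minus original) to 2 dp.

Original: g = 0.0533, ΔT = 2.4/(1−0.0533) = 2.5351 °C.
Without cloud: g' = 0.0876, ΔT' = 2.4/(1−0.0876) = 2.6304 °C.
Change = 2.6304 − 2.5351 = 0.10 °C.

0.10 °C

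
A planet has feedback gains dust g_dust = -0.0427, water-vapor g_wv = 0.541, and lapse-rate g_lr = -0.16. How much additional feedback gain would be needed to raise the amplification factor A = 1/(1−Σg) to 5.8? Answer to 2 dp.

Current total gain = 0.3383.
Target gain for A = 5.8: g* = 1 − 1/5.8 = 0.8276.
Additional gain needed = 0.8276 − 0.3383 = 0.49.

0.49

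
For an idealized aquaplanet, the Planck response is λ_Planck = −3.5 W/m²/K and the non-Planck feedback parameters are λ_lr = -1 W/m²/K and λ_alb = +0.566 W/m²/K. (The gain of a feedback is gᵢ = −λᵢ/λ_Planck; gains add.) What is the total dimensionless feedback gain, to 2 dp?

-0.12

Convert to gains: g_lr = -1/3.5 = -0.2857; g_alb = 0.566/3.5 = 0.1617.
Total gain g = -0.124.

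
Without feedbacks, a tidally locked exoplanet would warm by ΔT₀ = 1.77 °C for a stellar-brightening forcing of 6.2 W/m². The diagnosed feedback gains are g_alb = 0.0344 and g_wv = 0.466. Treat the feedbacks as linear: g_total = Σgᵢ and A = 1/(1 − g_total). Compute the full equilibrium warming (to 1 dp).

Total gain g = 0.0344 + 0.466 = 0.5004.
Amplification A = 1/(1 − 0.5004) = 2.002.
ΔT = 1.77 × 2.002 = 3.5 °C.

3.5 °C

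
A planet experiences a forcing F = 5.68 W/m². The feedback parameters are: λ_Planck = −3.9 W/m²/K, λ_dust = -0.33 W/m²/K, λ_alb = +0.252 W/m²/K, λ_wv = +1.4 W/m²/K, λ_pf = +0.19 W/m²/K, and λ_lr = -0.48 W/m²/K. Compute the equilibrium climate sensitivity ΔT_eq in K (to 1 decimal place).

2.0 K

Net feedback parameter λ = (−3.9) + (-0.33) + (+0.252) + (+1.4) + (+0.19) + (-0.48) = -2.868 W/m²/K.
ΔT = −F/λ = −5.68/(-2.868) = 2.0 K.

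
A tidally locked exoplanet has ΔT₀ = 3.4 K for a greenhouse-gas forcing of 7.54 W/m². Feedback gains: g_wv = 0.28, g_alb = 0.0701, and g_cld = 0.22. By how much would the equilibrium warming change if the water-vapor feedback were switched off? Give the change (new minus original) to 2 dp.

Original: g = 0.5701, ΔT = 3.4/(1−0.5701) = 7.9088 K.
Without water-vapor: g' = 0.2901, ΔT' = 3.4/(1−0.2901) = 4.7894 K.
Change = 4.7894 − 7.9088 = -3.12 K.

-3.12 K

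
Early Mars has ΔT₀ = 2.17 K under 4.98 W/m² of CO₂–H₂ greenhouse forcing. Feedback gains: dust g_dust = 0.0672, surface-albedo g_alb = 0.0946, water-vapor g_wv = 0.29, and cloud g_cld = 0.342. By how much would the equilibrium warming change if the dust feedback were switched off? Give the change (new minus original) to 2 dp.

Original: g = 0.7938, ΔT = 2.17/(1−0.7938) = 10.5238 K.
Without dust: g' = 0.7266, ΔT' = 2.17/(1−0.7266) = 7.9371 K.
Change = 7.9371 − 10.5238 = -2.59 K.

-2.59 K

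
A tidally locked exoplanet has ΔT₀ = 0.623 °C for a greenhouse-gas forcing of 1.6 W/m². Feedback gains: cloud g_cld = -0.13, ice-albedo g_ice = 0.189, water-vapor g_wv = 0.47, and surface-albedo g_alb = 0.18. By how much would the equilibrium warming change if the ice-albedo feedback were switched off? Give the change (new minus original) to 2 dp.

-0.84 °C

Original: g = 0.709, ΔT = 0.623/(1−0.709) = 2.1409 °C.
Without ice-albedo: g' = 0.52, ΔT' = 0.623/(1−0.52) = 1.2979 °C.
Change = 1.2979 − 2.1409 = -0.84 °C.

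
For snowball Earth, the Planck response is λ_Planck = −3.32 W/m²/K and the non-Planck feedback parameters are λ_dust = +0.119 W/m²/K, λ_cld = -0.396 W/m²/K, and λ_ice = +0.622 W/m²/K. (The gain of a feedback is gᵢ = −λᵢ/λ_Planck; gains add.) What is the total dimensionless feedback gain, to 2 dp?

0.10

Convert to gains: g_dust = 0.119/3.32 = 0.03584; g_cld = -0.396/3.32 = -0.1193; g_ice = 0.622/3.32 = 0.1873.
Total gain g = 0.10384.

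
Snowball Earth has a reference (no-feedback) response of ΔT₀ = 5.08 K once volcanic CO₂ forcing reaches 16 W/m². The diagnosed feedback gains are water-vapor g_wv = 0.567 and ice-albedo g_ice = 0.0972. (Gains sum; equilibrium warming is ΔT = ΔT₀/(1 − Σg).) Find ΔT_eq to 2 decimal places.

15.13 K

Total gain g = 0.567 + 0.0972 = 0.6642.
Amplification A = 1/(1 − 0.6642) = 2.978.
ΔT = 5.08 × 2.978 = 15.13 K.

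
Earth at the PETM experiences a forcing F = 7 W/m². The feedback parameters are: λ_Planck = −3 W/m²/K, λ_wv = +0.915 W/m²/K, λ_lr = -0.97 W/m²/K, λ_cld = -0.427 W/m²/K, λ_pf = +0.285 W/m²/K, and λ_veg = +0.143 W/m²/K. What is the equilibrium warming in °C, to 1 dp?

Net feedback parameter λ = (−3) + (+0.915) + (-0.97) + (-0.427) + (+0.285) + (+0.143) = -3.054 W/m²/K.
ΔT = −F/λ = −7/(-3.054) = 2.3 °C.

2.3 °C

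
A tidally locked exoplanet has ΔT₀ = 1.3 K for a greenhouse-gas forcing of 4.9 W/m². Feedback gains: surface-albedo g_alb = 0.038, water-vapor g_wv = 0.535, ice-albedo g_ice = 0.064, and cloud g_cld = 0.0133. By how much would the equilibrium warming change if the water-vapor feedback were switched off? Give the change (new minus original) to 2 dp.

-2.25 K

Original: g = 0.6503, ΔT = 1.3/(1−0.6503) = 3.7175 K.
Without water-vapor: g' = 0.1153, ΔT' = 1.3/(1−0.1153) = 1.4694 K.
Change = 1.4694 − 3.7175 = -2.25 K.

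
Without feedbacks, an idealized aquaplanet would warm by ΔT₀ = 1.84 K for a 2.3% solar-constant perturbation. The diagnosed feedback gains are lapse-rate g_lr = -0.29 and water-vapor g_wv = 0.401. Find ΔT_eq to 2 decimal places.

2.07 K

Total gain g = -0.29 + 0.401 = 0.111.
Amplification A = 1/(1 − 0.111) = 1.125.
ΔT = 1.84 × 1.125 = 2.07 K.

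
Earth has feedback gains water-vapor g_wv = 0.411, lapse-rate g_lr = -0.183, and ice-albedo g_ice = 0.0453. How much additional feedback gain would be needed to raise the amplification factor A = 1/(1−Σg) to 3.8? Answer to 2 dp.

Current total gain = 0.2733.
Target gain for A = 3.8: g* = 1 − 1/3.8 = 0.7368.
Additional gain needed = 0.7368 − 0.2733 = 0.46.

0.46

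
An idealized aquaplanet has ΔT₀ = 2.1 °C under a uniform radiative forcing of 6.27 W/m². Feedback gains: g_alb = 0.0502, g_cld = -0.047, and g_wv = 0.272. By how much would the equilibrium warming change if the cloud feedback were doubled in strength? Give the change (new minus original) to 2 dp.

Original: g = 0.2752, ΔT = 2.1/(1−0.2752) = 2.8974 °C.
With doubled cloud: g' = 0.2282, ΔT' = 2.1/(1−0.2282) = 2.7209 °C.
Change = 2.7209 − 2.8974 = -0.18 °C.

-0.18 °C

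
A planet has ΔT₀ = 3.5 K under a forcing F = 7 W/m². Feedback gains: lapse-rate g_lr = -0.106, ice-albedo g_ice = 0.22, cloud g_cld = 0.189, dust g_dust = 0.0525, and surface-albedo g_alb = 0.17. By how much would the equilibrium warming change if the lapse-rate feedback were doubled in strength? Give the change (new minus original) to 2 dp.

-1.35 K

Original: g = 0.5255, ΔT = 3.5/(1−0.5255) = 7.3762 K.
With doubled lapse-rate: g' = 0.4195, ΔT' = 3.5/(1−0.4195) = 6.0293 K.
Change = 6.0293 − 7.3762 = -1.35 K.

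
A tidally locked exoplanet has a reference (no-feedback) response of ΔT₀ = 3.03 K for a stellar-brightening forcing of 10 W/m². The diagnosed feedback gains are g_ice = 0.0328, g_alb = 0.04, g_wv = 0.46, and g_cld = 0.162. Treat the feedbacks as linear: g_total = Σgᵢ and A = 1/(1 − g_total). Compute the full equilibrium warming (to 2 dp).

9.93 K

Total gain g = 0.0328 + 0.04 + 0.46 + 0.162 = 0.6948.
Amplification A = 1/(1 − 0.6948) = 3.277.
ΔT = 3.03 × 3.277 = 9.93 K.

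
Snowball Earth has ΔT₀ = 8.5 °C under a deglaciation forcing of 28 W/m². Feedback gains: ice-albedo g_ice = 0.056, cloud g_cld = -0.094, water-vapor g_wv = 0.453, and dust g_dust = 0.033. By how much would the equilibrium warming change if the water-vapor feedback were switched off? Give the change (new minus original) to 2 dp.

Original: g = 0.448, ΔT = 8.5/(1−0.448) = 15.3986 °C.
Without water-vapor: g' = -0.005, ΔT' = 8.5/(1+0.005) = 8.4577 °C.
Change = 8.4577 − 15.3986 = -6.94 °C.

-6.94 °C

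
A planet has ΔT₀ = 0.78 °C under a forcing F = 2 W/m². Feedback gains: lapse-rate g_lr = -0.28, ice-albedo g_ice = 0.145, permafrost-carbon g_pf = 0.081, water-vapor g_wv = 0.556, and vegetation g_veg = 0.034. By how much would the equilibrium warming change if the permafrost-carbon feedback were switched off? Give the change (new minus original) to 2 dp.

Original: g = 0.536, ΔT = 0.78/(1−0.536) = 1.6810 °C.
Without permafrost-carbon: g' = 0.455, ΔT' = 0.78/(1−0.455) = 1.4312 °C.
Change = 1.4312 − 1.6810 = -0.25 °C.

-0.25 °C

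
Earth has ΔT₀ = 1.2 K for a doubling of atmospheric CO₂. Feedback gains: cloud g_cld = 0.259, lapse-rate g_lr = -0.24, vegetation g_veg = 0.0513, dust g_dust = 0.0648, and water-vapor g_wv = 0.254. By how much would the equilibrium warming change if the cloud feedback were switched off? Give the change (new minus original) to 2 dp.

Original: g = 0.3891, ΔT = 1.2/(1−0.3891) = 1.9643 K.
Without cloud: g' = 0.1301, ΔT' = 1.2/(1−0.1301) = 1.3795 K.
Change = 1.3795 − 1.9643 = -0.58 K.

-0.58 K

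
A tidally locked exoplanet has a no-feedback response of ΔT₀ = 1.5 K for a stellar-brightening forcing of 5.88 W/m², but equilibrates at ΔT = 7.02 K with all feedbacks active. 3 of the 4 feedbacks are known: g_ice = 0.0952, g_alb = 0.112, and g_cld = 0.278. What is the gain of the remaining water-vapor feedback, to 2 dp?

0.30

Amplification A = ΔT/ΔT₀ = 7.02/1.5 = 4.68.
Total gain g = 1 − 1/A = 1 − 1/4.68 = 0.7863.
Known gains sum to 0.0952 + 0.112 + 0.278 = 0.4852.
g_wv = 0.7863 − 0.4852 = 0.30.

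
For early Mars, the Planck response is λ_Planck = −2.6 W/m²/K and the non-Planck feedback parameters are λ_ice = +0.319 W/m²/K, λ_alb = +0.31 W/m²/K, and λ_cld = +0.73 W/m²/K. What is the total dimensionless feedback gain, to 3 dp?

0.523

Convert to gains: g_ice = 0.319/2.6 = 0.1227; g_alb = 0.31/2.6 = 0.1192; g_cld = 0.73/2.6 = 0.2808.
Total gain g = 0.5227.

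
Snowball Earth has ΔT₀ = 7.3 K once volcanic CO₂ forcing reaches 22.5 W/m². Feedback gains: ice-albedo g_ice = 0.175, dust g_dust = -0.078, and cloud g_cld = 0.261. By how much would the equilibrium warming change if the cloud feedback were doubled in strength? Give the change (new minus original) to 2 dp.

7.79 K

Original: g = 0.358, ΔT = 7.3/(1−0.358) = 11.3707 K.
With doubled cloud: g' = 0.619, ΔT' = 7.3/(1−0.619) = 19.1601 K.
Change = 19.1601 − 11.3707 = 7.79 K.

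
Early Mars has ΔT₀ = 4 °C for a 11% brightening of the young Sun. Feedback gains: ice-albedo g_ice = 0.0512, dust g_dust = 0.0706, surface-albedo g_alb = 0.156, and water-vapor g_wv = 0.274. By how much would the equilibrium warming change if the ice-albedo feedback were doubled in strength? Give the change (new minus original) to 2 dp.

Original: g = 0.5518, ΔT = 4/(1−0.5518) = 8.9246 °C.
With doubled ice-albedo: g' = 0.603, ΔT' = 4/(1−0.603) = 10.0756 °C.
Change = 10.0756 − 8.9246 = 1.15 °C.

1.15 °C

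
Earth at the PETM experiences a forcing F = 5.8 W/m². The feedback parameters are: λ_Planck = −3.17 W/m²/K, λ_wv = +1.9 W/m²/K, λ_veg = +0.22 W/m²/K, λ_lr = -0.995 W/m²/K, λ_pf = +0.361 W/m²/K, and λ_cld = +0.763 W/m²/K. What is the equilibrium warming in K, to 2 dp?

Net feedback parameter λ = (−3.17) + (+1.9) + (+0.22) + (-0.995) + (+0.361) + (+0.763) = -0.921 W/m²/K.
ΔT = −F/λ = −5.8/(-0.921) = 6.30 K.

6.30 K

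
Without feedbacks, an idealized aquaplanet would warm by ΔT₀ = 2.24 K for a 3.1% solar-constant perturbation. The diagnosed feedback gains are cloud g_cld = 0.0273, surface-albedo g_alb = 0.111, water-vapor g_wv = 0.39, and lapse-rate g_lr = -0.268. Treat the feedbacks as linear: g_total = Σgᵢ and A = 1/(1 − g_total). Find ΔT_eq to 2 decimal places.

Total gain g = 0.0273 + 0.111 + 0.39 − 0.268 = 0.2603.
Amplification A = 1/(1 − 0.2603) = 1.352.
ΔT = 2.24 × 1.352 = 3.03 K.

3.03 K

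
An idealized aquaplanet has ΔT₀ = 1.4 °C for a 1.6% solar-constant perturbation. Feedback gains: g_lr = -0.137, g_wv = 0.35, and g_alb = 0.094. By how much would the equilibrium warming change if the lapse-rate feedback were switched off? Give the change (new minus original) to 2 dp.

0.50 °C

Original: g = 0.307, ΔT = 1.4/(1−0.307) = 2.0202 °C.
Without lapse-rate: g' = 0.444, ΔT' = 1.4/(1−0.444) = 2.5180 °C.
Change = 2.5180 − 2.0202 = 0.50 °C.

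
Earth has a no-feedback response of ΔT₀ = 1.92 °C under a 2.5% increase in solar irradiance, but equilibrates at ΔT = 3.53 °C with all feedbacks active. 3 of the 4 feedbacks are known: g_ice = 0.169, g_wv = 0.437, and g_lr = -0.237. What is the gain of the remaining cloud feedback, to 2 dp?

Amplification A = ΔT/ΔT₀ = 3.53/1.92 = 1.839.
Total gain g = 1 − 1/A = 1 − 1/1.839 = 0.4562.
Known gains sum to 0.169 + 0.437 − 0.237 = 0.369.
g_cld = 0.4562 − 0.369 = 0.09.

0.09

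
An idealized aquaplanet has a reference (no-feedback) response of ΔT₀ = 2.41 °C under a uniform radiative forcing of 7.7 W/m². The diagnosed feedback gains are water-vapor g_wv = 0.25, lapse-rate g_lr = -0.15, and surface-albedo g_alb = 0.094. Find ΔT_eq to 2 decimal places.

Total gain g = 0.25 − 0.15 + 0.094 = 0.194.
Amplification A = 1/(1 − 0.194) = 1.241.
ΔT = 2.41 × 1.241 = 2.99 °C.

2.99 °C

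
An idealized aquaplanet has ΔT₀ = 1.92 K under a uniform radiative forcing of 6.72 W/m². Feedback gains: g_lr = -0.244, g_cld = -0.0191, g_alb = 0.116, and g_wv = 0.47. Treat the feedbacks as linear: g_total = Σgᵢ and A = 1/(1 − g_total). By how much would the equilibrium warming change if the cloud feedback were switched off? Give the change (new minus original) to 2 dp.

0.08 K

Original: g = 0.3229, ΔT = 1.92/(1−0.3229) = 2.8356 K.
Without cloud: g' = 0.342, ΔT' = 1.92/(1−0.342) = 2.9179 K.
Change = 2.9179 − 2.8356 = 0.08 K.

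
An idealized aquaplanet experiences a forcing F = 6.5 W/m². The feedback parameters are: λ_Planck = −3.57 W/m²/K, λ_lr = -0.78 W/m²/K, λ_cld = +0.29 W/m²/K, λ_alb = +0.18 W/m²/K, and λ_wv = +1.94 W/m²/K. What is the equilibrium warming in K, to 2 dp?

Net feedback parameter λ = (−3.57) + (-0.78) + (+0.29) + (+0.18) + (+1.94) = -1.94 W/m²/K.
ΔT = −F/λ = −6.5/(-1.94) = 3.35 K.

3.35 K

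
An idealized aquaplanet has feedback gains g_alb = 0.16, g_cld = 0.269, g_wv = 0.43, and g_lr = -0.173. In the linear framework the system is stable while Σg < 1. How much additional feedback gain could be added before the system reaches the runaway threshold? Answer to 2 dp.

Current total gain = 0.16 + 0.269 + 0.43 − 0.173 = 0.686.
Margin to runaway = 1 − 0.686 = 0.31.

0.31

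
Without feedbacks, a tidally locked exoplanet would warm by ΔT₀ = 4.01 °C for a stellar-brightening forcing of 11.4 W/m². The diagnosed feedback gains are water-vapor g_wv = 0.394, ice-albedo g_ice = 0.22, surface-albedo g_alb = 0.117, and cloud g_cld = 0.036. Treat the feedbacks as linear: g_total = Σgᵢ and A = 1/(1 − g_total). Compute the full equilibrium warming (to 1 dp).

Total gain g = 0.394 + 0.22 + 0.117 + 0.036 = 0.767.
Amplification A = 1/(1 − 0.767) = 4.292.
ΔT = 4.01 × 4.292 = 17.2 °C.

17.2 °C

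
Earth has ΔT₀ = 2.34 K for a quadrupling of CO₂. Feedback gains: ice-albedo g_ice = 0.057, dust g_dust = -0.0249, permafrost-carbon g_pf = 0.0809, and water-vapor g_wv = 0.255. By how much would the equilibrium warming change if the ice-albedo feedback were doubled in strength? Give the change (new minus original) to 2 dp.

0.37 K

Original: g = 0.368, ΔT = 2.34/(1−0.368) = 3.7025 K.
With doubled ice-albedo: g' = 0.425, ΔT' = 2.34/(1−0.425) = 4.0696 K.
Change = 4.0696 − 3.7025 = 0.37 K.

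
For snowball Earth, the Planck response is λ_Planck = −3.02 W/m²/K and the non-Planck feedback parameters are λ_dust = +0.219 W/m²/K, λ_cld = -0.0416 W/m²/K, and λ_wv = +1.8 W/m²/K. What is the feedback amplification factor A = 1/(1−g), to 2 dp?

Convert to gains: g_dust = 0.219/3.02 = 0.07252; g_cld = -0.0416/3.02 = -0.01377; g_wv = 1.8/3.02 = 0.596.
Total gain g = 0.65475.
A = 1/(1 − 0.65475) = 2.90.

2.90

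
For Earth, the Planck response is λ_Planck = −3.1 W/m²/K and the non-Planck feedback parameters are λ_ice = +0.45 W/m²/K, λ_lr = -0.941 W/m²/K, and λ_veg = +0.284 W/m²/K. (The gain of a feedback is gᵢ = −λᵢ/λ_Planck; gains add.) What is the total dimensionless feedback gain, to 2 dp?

-0.07

Convert to gains: g_ice = 0.45/3.1 = 0.1452; g_lr = -0.941/3.1 = -0.3035; g_veg = 0.284/3.1 = 0.09161.
Total gain g = -0.06669.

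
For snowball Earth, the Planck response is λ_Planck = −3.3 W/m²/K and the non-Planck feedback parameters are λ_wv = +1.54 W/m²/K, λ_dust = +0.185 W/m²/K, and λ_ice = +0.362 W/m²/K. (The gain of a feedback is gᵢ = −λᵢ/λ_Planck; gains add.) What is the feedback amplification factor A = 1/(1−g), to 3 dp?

Convert to gains: g_wv = 1.54/3.3 = 0.4667; g_dust = 0.185/3.3 = 0.05606; g_ice = 0.362/3.3 = 0.1097.
Total gain g = 0.63246.
A = 1/(1 − 0.63246) = 2.721.

2.721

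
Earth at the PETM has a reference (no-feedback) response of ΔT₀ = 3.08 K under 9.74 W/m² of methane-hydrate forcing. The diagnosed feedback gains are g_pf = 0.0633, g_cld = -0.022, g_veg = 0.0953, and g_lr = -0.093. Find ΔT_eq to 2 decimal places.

3.22 K

Total gain g = 0.0633 − 0.022 + 0.0953 − 0.093 = 0.0436.
Amplification A = 1/(1 − 0.0436) = 1.046.
ΔT = 3.08 × 1.046 = 3.22 K.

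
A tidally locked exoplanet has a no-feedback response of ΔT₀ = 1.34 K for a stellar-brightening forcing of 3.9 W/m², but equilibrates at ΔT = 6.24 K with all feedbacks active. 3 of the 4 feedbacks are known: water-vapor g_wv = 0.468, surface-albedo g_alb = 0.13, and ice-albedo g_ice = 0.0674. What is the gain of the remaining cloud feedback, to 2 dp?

Amplification A = ΔT/ΔT₀ = 6.24/1.34 = 4.657.
Total gain g = 1 − 1/A = 1 − 1/4.657 = 0.7853.
Known gains sum to 0.468 + 0.13 + 0.0674 = 0.6654.
g_cld = 0.7853 − 0.6654 = 0.12.

0.12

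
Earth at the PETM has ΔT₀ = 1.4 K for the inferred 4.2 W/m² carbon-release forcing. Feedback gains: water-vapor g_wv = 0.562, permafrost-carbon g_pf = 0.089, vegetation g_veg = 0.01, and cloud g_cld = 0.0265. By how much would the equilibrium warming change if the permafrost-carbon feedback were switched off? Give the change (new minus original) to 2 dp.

Original: g = 0.6875, ΔT = 1.4/(1−0.6875) = 4.4800 K.
Without permafrost-carbon: g' = 0.5985, ΔT' = 1.4/(1−0.5985) = 3.4869 K.
Change = 3.4869 − 4.4800 = -0.99 K.

-0.99 K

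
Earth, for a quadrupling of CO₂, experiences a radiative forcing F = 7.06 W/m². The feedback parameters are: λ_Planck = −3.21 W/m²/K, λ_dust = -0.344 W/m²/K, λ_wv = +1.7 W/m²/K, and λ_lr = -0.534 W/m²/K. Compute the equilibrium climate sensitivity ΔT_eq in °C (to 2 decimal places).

Net feedback parameter λ = (−3.21) + (-0.344) + (+1.7) + (-0.534) = -2.388 W/m²/K.
ΔT = −F/λ = −7.06/(-2.388) = 2.96 °C.

2.96 °C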